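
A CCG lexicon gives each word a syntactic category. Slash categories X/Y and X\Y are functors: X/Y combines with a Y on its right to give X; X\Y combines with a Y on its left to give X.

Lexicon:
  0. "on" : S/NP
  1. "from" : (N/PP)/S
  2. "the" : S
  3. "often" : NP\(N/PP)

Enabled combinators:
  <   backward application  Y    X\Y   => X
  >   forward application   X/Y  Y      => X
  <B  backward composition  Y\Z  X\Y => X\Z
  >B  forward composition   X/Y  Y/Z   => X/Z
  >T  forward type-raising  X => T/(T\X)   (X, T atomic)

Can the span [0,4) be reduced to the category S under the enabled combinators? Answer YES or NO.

[0,4] S   >
  [0,1] "on" : S/NP
  [1,4] NP   <
    [1,3] N/PP   >
      [1,2] "from" : (N/PP)/S
      [2,3] "the" : S
    [3,4] "often" : NP\(N/PP)

YES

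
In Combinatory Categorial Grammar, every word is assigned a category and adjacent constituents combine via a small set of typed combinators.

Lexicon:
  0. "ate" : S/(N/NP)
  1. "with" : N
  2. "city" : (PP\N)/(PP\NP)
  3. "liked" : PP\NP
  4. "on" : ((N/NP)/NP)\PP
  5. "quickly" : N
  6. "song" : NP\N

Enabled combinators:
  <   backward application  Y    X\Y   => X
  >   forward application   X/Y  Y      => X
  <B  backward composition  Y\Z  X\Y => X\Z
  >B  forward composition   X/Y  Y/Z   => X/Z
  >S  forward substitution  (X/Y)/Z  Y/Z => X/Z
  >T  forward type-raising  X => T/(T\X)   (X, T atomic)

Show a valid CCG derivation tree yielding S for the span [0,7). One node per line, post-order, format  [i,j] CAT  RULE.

[0,1] S/(N/NP)  lex  "ate"
[1,2] N  lex  "with"
[2,3] (PP\N)/(PP\NP)  lex  "city"
[3,4] PP\NP  lex  "liked"
[2,4] PP\N  >  k=3
[1,4] PP  <  k=2
[4,5] ((N/NP)/NP)\PP  lex  "on"
[1,5] (N/NP)/NP  <  k=4
[5,6] N  lex  "quickly"
[6,7] NP\N  lex  "song"
[5,7] NP  <  k=6
[1,7] N/NP  >  k=5
[0,7] S  >  k=1

[0,7] S   >
  [0,1] "ate" : S/(N/NP)
  [1,7] N/NP   >
    [1,5] (N/NP)/NP   <
      [1,4] PP   <
        [1,2] "with" : N
        [2,4] PP\N   >
          [2,3] "city" : (PP\N)/(PP\NP)
          [3,4] "liked" : PP\NP
      [4,5] "on" : ((N/NP)/NP)\PP
    [5,7] NP   <
      [5,6] "quickly" : N
      [6,7] "song" : NP\N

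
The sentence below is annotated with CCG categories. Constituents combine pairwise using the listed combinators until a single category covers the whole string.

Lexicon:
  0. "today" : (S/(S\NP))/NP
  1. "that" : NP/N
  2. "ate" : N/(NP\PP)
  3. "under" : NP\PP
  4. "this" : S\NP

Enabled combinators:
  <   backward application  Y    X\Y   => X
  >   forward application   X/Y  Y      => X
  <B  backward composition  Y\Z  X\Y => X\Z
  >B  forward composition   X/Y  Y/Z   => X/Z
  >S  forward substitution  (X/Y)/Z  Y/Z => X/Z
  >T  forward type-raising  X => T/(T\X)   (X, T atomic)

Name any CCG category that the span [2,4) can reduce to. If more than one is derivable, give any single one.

N

[0,5] S   >
  [0,4] S/(S\NP)   >
    [0,1] "today" : (S/(S\NP))/NP
    [1,4] NP   >
      [1,2] "that" : NP/N
      [2,4] N   >
        [2,3] "ate" : N/(NP\PP)
        [3,4] "under" : NP\PP
  [4,5] "this" : S\NP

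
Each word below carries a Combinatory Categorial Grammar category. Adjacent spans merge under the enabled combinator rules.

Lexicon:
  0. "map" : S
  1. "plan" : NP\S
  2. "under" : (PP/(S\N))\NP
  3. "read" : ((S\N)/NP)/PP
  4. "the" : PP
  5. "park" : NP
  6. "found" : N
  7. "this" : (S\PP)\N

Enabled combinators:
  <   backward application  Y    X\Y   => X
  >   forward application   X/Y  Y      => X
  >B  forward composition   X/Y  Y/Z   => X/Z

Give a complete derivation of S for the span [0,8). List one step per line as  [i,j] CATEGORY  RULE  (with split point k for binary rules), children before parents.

[0,1] S  lex  "map"
[1,2] NP\S  lex  "plan"
[0,2] NP  <  k=1
[2,3] (PP/(S\N))\NP  lex  "under"
[0,3] PP/(S\N)  <  k=2
[3,4] ((S\N)/NP)/PP  lex  "read"
[4,5] PP  lex  "the"
[3,5] (S\N)/NP  >  k=4
[5,6] NP  lex  "park"
[3,6] S\N  >  k=5
[0,6] PP  >  k=3
[6,7] N  lex  "found"
[7,8] (S\PP)\N  lex  "this"
[6,8] S\PP  <  k=7
[0,8] S  <  k=6

[0,8] S   <
  [0,6] PP   >
    [0,3] PP/(S\N)   <
      [0,2] NP   <
        [0,1] "map" : S
        [1,2] "plan" : NP\S
      [2,3] "under" : (PP/(S\N))\NP
    [3,6] S\N   >
      [3,5] (S\N)/NP   >
        [3,4] "read" : ((S\N)/NP)/PP
        [4,5] "the" : PP
      [5,6] "park" : NP
  [6,8] S\PP   <
    [6,7] "found" : N
    [7,8] "this" : (S\PP)\N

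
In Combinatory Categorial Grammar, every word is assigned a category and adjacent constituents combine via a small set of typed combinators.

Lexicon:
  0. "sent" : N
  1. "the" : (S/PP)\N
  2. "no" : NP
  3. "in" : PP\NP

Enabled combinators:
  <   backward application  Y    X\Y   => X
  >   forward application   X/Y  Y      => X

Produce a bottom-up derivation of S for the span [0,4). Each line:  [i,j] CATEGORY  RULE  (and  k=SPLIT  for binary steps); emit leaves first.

[0,4] S   >
  [0,2] S/PP   <
    [0,1] "sent" : N
    [1,2] "the" : (S/PP)\N
  [2,4] PP   <
    [2,3] "no" : NP
    [3,4] "in" : PP\NP

[0,1] N  lex  "sent"
[1,2] (S/PP)\N  lex  "the"
[0,2] S/PP  <  k=1
[2,3] NP  lex  "no"
[3,4] PP\NP  lex  "in"
[2,4] PP  <  k=3
[0,4] S  >  k=2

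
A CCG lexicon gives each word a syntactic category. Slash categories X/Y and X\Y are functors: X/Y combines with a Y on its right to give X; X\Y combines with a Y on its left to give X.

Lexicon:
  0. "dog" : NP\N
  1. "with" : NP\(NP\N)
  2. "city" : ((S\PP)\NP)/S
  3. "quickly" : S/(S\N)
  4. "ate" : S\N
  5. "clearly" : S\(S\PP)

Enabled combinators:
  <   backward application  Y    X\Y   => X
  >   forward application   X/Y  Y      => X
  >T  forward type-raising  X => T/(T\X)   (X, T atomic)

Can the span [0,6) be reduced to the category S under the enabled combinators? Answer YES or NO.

[0,6] S   <
  [0,5] S\PP   <
    [0,2] NP   <
      [0,1] "dog" : NP\N
      [1,2] "with" : NP\(NP\N)
    [2,5] (S\PP)\NP   >
      [2,3] "city" : ((S\PP)\NP)/S
      [3,5] S   >
        [3,4] "quickly" : S/(S\N)
        [4,5] "ate" : S\N
  [5,6] "clearly" : S\(S\PP)

YES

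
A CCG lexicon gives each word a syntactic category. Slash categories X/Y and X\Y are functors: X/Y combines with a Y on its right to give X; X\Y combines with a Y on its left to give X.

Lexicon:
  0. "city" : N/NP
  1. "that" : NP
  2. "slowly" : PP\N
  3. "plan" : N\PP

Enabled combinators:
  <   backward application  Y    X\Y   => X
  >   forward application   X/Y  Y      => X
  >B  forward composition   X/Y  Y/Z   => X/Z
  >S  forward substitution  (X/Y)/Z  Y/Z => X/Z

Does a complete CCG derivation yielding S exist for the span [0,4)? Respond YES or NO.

N/NP NP PP\N N\PP
CKY chart[0,4] = {N}; S ∉ chart

NO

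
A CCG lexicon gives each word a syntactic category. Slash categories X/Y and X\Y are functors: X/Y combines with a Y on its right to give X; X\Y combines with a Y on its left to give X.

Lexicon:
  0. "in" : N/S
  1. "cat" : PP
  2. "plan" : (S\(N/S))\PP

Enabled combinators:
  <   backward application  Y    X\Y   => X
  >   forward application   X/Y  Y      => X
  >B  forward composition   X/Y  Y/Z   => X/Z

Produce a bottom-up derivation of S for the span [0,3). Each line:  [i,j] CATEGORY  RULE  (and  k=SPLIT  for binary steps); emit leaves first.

[0,1] N/S  lex  "in"
[1,2] PP  lex  "cat"
[2,3] (S\(N/S))\PP  lex  "plan"
[1,3] S\(N/S)  <  k=2
[0,3] S  <  k=1

[0,3] S   <
  [0,1] "in" : N/S
  [1,3] S\(N/S)   <
    [1,2] "cat" : PP
    [2,3] "plan" : (S\(N/S))\PP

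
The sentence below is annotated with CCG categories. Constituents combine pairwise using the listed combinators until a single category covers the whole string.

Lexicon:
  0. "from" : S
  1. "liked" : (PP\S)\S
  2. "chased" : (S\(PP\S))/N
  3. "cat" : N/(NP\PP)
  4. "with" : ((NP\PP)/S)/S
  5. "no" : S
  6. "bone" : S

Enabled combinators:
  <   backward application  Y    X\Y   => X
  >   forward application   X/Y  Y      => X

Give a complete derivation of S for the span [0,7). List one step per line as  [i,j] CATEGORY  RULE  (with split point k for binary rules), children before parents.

[0,1] S  lex  "from"
[1,2] (PP\S)\S  lex  "liked"
[0,2] PP\S  <  k=1
[2,3] (S\(PP\S))/N  lex  "chased"
[3,4] N/(NP\PP)  lex  "cat"
[4,5] ((NP\PP)/S)/S  lex  "with"
[5,6] S  lex  "no"
[4,6] (NP\PP)/S  >  k=5
[6,7] S  lex  "bone"
[4,7] NP\PP  >  k=6
[3,7] N  >  k=4
[2,7] S\(PP\S)  >  k=3
[0,7] S  <  k=2

[0,7] S   <
  [0,2] PP\S   <
    [0,1] "from" : S
    [1,2] "liked" : (PP\S)\S
  [2,7] S\(PP\S)   >
    [2,3] "chased" : (S\(PP\S))/N
    [3,7] N   >
      [3,4] "cat" : N/(NP\PP)
      [4,7] NP\PP   >
        [4,6] (NP\PP)/S   >
          [4,5] "with" : ((NP\PP)/S)/S
          [5,6] "no" : S
        [6,7] "bone" : S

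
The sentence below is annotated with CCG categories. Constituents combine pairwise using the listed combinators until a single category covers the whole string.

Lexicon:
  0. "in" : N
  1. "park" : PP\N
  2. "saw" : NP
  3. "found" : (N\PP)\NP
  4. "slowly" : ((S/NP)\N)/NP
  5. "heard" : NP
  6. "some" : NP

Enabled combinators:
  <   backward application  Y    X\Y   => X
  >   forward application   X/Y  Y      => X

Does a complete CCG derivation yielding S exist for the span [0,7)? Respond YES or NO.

[0,7] S   >
  [0,6] S/NP   <
    [0,4] N   <
      [0,2] PP   <
        [0,1] "in" : N
        [1,2] "park" : PP\N
      [2,4] N\PP   <
        [2,3] "saw" : NP
        [3,4] "found" : (N\PP)\NP
    [4,6] (S/NP)\N   >
      [4,5] "slowly" : ((S/NP)\N)/NP
      [5,6] "heard" : NP
  [6,7] "some" : NP

YES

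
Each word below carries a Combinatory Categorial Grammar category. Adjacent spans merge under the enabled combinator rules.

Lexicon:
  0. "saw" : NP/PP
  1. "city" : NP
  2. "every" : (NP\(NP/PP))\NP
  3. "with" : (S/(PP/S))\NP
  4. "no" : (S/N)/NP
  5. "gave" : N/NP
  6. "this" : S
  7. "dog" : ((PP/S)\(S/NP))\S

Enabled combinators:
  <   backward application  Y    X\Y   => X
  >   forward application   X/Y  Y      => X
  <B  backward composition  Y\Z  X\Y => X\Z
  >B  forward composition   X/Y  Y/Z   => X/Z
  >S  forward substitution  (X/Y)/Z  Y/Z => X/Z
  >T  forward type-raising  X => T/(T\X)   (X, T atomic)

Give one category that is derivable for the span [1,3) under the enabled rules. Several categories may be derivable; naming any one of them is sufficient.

[0,8] S   >
  [0,4] S/(PP/S)   <
    [0,3] NP   <
      [0,1] "saw" : NP/PP
      [1,3] NP\(NP/PP)   <
        [1,2] "city" : NP
        [2,3] "every" : (NP\(NP/PP))\NP
    [3,4] "with" : (S/(PP/S))\NP
  [4,8] PP/S   <
    [4,6] S/NP   >S
      [4,5] "no" : (S/N)/NP
      [5,6] "gave" : N/NP
    [6,8] (PP/S)\(S/NP)   <
      [6,7] "this" : S
      [7,8] "dog" : ((PP/S)\(S/NP))\S

NP\(NP/PP)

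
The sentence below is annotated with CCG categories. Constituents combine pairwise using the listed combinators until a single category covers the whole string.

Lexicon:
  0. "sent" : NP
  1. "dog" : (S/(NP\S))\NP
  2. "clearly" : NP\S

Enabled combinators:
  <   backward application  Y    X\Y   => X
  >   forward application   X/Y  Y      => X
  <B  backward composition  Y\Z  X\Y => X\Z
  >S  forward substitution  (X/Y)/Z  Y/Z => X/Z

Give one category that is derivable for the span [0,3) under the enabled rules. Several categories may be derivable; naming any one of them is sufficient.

S

[0,3] S   >
  [0,2] S/(NP\S)   <
    [0,1] "sent" : NP
    [1,2] "dog" : (S/(NP\S))\NP
  [2,3] "clearly" : NP\S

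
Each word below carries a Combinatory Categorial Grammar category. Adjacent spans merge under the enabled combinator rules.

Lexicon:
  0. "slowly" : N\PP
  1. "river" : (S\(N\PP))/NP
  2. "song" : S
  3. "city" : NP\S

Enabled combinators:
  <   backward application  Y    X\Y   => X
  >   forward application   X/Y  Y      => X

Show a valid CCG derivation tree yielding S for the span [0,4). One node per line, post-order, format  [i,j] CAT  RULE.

[0,1] N\PP  lex  "slowly"
[1,2] (S\(N\PP))/NP  lex  "river"
[2,3] S  lex  "song"
[3,4] NP\S  lex  "city"
[2,4] NP  <  k=3
[1,4] S\(N\PP)  >  k=2
[0,4] S  <  k=1

[0,4] S   <
  [0,1] "slowly" : N\PP
  [1,4] S\(N\PP)   >
    [1,2] "river" : (S\(N\PP))/NP
    [2,4] NP   <
      [2,3] "song" : S
      [3,4] "city" : NP\S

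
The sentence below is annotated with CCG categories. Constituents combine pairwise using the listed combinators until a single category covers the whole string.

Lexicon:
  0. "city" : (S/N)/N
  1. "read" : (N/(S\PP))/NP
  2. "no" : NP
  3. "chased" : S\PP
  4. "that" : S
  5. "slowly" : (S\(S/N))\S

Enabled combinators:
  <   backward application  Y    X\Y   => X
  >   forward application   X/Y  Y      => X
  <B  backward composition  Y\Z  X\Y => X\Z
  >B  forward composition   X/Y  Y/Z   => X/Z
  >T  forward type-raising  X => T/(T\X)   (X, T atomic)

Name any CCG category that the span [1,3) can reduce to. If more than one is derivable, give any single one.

N/(S\PP)

[0,6] S   <
  [0,4] S/N   >
    [0,1] "city" : (S/N)/N
    [1,4] N   >
      [1,3] N/(S\PP)   >
        [1,2] "read" : (N/(S\PP))/NP
        [2,3] "no" : NP
      [3,4] "chased" : S\PP
  [4,6] S\(S/N)   <
    [4,5] "that" : S
    [5,6] "slowly" : (S\(S/N))\S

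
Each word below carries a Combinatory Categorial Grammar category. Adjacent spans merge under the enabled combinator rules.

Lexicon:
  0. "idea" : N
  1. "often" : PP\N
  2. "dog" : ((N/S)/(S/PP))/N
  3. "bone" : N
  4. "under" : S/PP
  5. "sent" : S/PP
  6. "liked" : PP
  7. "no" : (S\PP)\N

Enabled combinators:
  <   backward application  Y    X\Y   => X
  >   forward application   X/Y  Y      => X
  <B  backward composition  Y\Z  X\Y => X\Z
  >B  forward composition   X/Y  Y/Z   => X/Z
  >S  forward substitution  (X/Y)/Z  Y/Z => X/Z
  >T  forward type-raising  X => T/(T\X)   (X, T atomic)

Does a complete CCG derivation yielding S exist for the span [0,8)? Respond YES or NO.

YES

[0,8] S   <
  [0,2] PP   >
    [0,1] PP/(PP\N)   >T
      [0,1] "idea" : N
    [1,2] "often" : PP\N
  [2,8] S\PP   <
    [2,7] N   >
      [2,5] N/S   >
        [2,4] (N/S)/(S/PP)   >
          [2,3] "dog" : ((N/S)/(S/PP))/N
          [3,4] "bone" : N
        [4,5] "under" : S/PP
      [5,7] S   >
        [5,6] "sent" : S/PP
        [6,7] "liked" : PP
    [7,8] "no" : (S\PP)\N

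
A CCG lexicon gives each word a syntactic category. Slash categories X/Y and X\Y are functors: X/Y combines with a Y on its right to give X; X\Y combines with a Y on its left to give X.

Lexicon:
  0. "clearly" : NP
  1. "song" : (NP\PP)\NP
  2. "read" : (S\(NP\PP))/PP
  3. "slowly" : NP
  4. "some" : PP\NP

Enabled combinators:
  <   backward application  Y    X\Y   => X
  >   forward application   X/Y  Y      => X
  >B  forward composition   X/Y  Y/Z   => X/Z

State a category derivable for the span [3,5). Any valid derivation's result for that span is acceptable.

[0,5] S   <
  [0,2] NP\PP   <
    [0,1] "clearly" : NP
    [1,2] "song" : (NP\PP)\NP
  [2,5] S\(NP\PP)   >
    [2,3] "read" : (S\(NP\PP))/PP
    [3,5] PP   <
      [3,4] "slowly" : NP
      [4,5] "some" : PP\NP

PP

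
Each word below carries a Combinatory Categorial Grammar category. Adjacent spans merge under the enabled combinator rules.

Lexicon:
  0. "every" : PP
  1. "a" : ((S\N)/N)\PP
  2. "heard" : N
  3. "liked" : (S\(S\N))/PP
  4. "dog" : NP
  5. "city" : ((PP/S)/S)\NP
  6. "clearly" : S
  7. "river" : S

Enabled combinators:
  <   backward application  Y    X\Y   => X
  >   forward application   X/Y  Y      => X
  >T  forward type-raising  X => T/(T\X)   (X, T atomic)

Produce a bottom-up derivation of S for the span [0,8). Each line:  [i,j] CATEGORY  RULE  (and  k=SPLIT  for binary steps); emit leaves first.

[0,1] PP  lex  "every"
[1,2] ((S\N)/N)\PP  lex  "a"
[0,2] (S\N)/N  <  k=1
[2,3] N  lex  "heard"
[0,3] S\N  >  k=2
[3,4] (S\(S\N))/PP  lex  "liked"
[4,5] NP  lex  "dog"
[5,6] ((PP/S)/S)\NP  lex  "city"
[4,6] (PP/S)/S  <  k=5
[6,7] S  lex  "clearly"
[4,7] PP/S  >  k=6
[7,8] S  lex  "river"
[4,8] PP  >  k=7
[3,8] S\(S\N)  >  k=4
[0,8] S  <  k=3

[0,8] S   <
  [0,3] S\N   >
    [0,2] (S\N)/N   <
      [0,1] "every" : PP
      [1,2] "a" : ((S\N)/N)\PP
    [2,3] "heard" : N
  [3,8] S\(S\N)   >
    [3,4] "liked" : (S\(S\N))/PP
    [4,8] PP   >
      [4,7] PP/S   >
        [4,6] (PP/S)/S   <
          [4,5] "dog" : NP
          [5,6] "city" : ((PP/S)/S)\NP
        [6,7] "clearly" : S
      [7,8] "river" : S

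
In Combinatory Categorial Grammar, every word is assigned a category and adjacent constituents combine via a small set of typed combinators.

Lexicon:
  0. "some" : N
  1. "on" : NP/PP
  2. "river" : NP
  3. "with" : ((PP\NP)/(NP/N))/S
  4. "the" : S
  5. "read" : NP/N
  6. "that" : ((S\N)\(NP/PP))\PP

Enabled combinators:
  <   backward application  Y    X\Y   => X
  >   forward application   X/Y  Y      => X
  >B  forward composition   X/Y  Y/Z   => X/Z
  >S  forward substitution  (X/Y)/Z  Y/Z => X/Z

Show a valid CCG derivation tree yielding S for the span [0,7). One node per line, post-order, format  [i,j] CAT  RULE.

[0,1] N  lex  "some"
[1,2] NP/PP  lex  "on"
[2,3] NP  lex  "river"
[3,4] ((PP\NP)/(NP/N))/S  lex  "with"
[4,5] S  lex  "the"
[3,5] (PP\NP)/(NP/N)  >  k=4
[5,6] NP/N  lex  "read"
[3,6] PP\NP  >  k=5
[2,6] PP  <  k=3
[6,7] ((S\N)\(NP/PP))\PP  lex  "that"
[2,7] (S\N)\(NP/PP)  <  k=6
[1,7] S\N  <  k=2
[0,7] S  <  k=1

[0,7] S   <
  [0,1] "some" : N
  [1,7] S\N   <
    [1,2] "on" : NP/PP
    [2,7] (S\N)\(NP/PP)   <
      [2,6] PP   <
        [2,3] "river" : NP
        [3,6] PP\NP   >
          [3,5] (PP\NP)/(NP/N)   >
            [3,4] "with" : ((PP\NP)/(NP/N))/S
            [4,5] "the" : S
          [5,6] "read" : NP/N
      [6,7] "that" : ((S\N)\(NP/PP))\PP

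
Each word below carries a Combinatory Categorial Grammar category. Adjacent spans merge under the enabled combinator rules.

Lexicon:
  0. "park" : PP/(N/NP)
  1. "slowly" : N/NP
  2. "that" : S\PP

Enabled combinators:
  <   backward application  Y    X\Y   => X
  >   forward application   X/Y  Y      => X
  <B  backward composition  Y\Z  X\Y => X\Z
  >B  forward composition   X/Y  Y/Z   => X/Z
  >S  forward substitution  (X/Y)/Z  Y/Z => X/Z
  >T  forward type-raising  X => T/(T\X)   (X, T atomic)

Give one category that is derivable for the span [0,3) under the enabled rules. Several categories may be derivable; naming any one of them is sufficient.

[0,3] S   <
  [0,2] PP   >
    [0,1] "park" : PP/(N/NP)
    [1,2] "slowly" : N/NP
  [2,3] "that" : S\PP

S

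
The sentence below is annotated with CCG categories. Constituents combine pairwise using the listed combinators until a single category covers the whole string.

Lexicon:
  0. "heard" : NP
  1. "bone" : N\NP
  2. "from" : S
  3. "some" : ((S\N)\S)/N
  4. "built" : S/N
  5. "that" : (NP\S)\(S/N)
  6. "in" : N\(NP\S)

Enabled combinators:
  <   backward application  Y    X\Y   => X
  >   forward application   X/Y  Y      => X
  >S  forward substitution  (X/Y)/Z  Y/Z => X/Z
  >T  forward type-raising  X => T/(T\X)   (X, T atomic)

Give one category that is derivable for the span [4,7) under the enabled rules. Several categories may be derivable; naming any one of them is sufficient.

[0,7] S   <
  [0,2] N   <
    [0,1] "heard" : NP
    [1,2] "bone" : N\NP
  [2,7] S\N   <
    [2,3] "from" : S
    [3,7] (S\N)\S   >
      [3,4] "some" : ((S\N)\S)/N
      [4,7] N   <
        [4,6] NP\S   <
          [4,5] "built" : S/N
          [5,6] "that" : (NP\S)\(S/N)
        [6,7] "in" : N\(NP\S)

N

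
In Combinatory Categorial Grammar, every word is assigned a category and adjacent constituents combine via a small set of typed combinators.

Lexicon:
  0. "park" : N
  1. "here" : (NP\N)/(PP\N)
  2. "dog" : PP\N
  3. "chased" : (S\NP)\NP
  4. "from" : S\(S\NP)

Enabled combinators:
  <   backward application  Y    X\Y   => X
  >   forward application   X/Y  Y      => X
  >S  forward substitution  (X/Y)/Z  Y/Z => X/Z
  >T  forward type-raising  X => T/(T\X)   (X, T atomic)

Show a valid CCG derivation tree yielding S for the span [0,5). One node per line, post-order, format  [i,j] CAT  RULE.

[0,1] N  lex  "park"
[1,2] (NP\N)/(PP\N)  lex  "here"
[2,3] PP\N  lex  "dog"
[1,3] NP\N  >  k=2
[0,3] NP  <  k=1
[3,4] (S\NP)\NP  lex  "chased"
[0,4] S\NP  <  k=3
[4,5] S\(S\NP)  lex  "from"
[0,5] S  <  k=4

[0,5] S   <
  [0,4] S\NP   <
    [0,3] NP   <
      [0,1] "park" : N
      [1,3] NP\N   >
        [1,2] "here" : (NP\N)/(PP\N)
        [2,3] "dog" : PP\N
    [3,4] "chased" : (S\NP)\NP
  [4,5] "from" : S\(S\NP)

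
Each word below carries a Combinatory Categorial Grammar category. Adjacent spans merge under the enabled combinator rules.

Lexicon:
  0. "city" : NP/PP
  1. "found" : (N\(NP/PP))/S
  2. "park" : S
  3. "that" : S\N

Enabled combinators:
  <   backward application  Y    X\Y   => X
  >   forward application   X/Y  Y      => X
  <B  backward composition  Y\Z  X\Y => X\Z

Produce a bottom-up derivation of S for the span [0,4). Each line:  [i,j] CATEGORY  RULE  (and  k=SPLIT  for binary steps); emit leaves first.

[0,1] NP/PP  lex  "city"
[1,2] (N\(NP/PP))/S  lex  "found"
[2,3] S  lex  "park"
[1,3] N\(NP/PP)  >  k=2
[0,3] N  <  k=1
[3,4] S\N  lex  "that"
[0,4] S  <  k=3

[0,4] S   <
  [0,3] N   <
    [0,1] "city" : NP/PP
    [1,3] N\(NP/PP)   >
      [1,2] "found" : (N\(NP/PP))/S
      [2,3] "park" : S
  [3,4] "that" : S\N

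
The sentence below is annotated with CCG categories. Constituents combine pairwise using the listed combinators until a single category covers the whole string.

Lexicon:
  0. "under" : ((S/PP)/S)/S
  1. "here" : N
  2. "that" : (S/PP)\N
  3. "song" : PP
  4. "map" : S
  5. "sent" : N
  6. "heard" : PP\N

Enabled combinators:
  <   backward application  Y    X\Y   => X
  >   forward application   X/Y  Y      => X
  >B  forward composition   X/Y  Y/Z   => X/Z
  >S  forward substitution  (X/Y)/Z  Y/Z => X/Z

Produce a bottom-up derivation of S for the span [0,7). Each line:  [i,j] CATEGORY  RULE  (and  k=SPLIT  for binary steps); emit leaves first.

[0,7] S   >
  [0,5] S/PP   >
    [0,4] (S/PP)/S   >
      [0,1] "under" : ((S/PP)/S)/S
      [1,4] S   >
        [1,3] S/PP   <
          [1,2] "here" : N
          [2,3] "that" : (S/PP)\N
        [3,4] "song" : PP
    [4,5] "map" : S
  [5,7] PP   <
    [5,6] "sent" : N
    [6,7] "heard" : PP\N

[0,1] ((S/PP)/S)/S  lex  "under"
[1,2] N  lex  "here"
[2,3] (S/PP)\N  lex  "that"
[1,3] S/PP  <  k=2
[3,4] PP  lex  "song"
[1,4] S  >  k=3
[0,4] (S/PP)/S  >  k=1
[4,5] S  lex  "map"
[0,5] S/PP  >  k=4
[5,6] N  lex  "sent"
[6,7] PP\N  lex  "heard"
[5,7] PP  <  k=6
[0,7] S  >  k=5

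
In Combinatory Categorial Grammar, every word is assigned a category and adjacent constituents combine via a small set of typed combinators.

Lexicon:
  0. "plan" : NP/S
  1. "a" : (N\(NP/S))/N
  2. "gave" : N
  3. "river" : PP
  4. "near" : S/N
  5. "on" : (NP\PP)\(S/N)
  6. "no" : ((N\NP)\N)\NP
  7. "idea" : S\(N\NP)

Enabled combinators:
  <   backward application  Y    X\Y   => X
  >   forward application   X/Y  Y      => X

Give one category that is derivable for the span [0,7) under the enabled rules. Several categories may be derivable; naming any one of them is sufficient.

N\NP

[0,8] S   <
  [0,7] N\NP   <
    [0,3] N   <
      [0,1] "plan" : NP/S
      [1,3] N\(NP/S)   >
        [1,2] "a" : (N\(NP/S))/N
        [2,3] "gave" : N
    [3,7] (N\NP)\N   <
      [3,6] NP   <
        [3,4] "river" : PP
        [4,6] NP\PP   <
          [4,5] "near" : S/N
          [5,6] "on" : (NP\PP)\(S/N)
      [6,7] "no" : ((N\NP)\N)\NP
  [7,8] "idea" : S\(N\NP)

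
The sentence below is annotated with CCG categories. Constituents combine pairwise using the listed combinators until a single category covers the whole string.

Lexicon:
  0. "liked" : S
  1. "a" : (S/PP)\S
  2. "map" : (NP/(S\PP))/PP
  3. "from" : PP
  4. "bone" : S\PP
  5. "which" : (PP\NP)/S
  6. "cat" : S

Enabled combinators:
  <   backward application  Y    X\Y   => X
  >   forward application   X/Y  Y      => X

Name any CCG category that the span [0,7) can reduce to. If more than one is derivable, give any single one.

S

[0,7] S   >
  [0,2] S/PP   <
    [0,1] "liked" : S
    [1,2] "a" : (S/PP)\S
  [2,7] PP   <
    [2,5] NP   >
      [2,4] NP/(S\PP)   >
        [2,3] "map" : (NP/(S\PP))/PP
        [3,4] "from" : PP
      [4,5] "bone" : S\PP
    [5,7] PP\NP   >
      [5,6] "which" : (PP\NP)/S
      [6,7] "cat" : S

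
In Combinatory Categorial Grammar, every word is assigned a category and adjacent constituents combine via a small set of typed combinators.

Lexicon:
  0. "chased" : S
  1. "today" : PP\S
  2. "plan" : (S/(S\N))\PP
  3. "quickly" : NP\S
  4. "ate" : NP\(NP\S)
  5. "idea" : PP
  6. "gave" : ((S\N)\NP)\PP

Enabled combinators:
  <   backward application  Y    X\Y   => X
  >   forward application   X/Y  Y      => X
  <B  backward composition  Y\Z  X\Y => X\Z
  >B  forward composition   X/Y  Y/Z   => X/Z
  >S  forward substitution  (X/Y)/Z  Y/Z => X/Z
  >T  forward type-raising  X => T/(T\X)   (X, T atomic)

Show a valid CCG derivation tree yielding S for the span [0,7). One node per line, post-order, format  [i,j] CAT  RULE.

[0,1] S  lex  "chased"
[0,1] PP/(PP\S)  >T
[1,2] PP\S  lex  "today"
[0,2] PP  >  k=1
[2,3] (S/(S\N))\PP  lex  "plan"
[0,3] S/(S\N)  <  k=2
[3,4] NP\S  lex  "quickly"
[4,5] NP\(NP\S)  lex  "ate"
[3,5] NP  <  k=4
[5,6] PP  lex  "idea"
[6,7] ((S\N)\NP)\PP  lex  "gave"
[5,7] (S\N)\NP  <  k=6
[3,7] S\N  <  k=5
[0,7] S  >  k=3

[0,7] S   >
  [0,3] S/(S\N)   <
    [0,2] PP   >
      [0,1] PP/(PP\S)   >T
        [0,1] "chased" : S
      [1,2] "today" : PP\S
    [2,3] "plan" : (S/(S\N))\PP
  [3,7] S\N   <
    [3,5] NP   <
      [3,4] "quickly" : NP\S
      [4,5] "ate" : NP\(NP\S)
    [5,7] (S\N)\NP   <
      [5,6] "idea" : PP
      [6,7] "gave" : ((S\N)\NP)\PP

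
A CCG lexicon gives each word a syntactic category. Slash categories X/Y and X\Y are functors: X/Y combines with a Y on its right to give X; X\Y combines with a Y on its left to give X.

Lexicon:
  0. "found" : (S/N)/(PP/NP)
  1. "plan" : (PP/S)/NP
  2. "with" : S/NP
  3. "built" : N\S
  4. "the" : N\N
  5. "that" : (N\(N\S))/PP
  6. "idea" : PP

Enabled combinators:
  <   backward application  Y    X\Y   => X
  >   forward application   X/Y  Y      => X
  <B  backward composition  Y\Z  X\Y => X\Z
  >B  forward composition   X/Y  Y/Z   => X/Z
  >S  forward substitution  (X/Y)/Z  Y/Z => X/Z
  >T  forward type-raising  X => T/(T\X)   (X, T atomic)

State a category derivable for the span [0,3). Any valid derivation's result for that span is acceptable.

S/N

[0,7] S   >
  [0,3] S/N   >
    [0,1] "found" : (S/N)/(PP/NP)
    [1,3] PP/NP   >S
      [1,2] "plan" : (PP/S)/NP
      [2,3] "with" : S/NP
  [3,7] N   <
    [3,5] N\S   <B
      [3,4] "built" : N\S
      [4,5] "the" : N\N
    [5,7] N\(N\S)   >
      [5,6] "that" : (N\(N\S))/PP
      [6,7] "idea" : PP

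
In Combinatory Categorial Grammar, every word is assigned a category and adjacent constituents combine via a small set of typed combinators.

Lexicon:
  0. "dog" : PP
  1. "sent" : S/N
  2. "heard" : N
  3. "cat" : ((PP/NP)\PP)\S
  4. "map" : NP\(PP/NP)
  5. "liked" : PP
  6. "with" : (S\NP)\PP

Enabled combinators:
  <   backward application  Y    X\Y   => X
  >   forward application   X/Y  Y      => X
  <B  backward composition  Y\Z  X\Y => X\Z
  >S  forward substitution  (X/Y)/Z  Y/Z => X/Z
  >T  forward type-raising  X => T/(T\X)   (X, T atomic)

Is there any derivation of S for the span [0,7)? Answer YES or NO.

[0,7] S   <
  [0,5] NP   >
    [0,1] NP/(NP\PP)   >T
      [0,1] "dog" : PP
    [1,5] NP\PP   <B
      [1,4] (PP/NP)\PP   <
        [1,3] S   >
          [1,2] "sent" : S/N
          [2,3] "heard" : N
        [3,4] "cat" : ((PP/NP)\PP)\S
      [4,5] "map" : NP\(PP/NP)
  [5,7] S\NP   <
    [5,6] "liked" : PP
    [6,7] "with" : (S\NP)\PP

YES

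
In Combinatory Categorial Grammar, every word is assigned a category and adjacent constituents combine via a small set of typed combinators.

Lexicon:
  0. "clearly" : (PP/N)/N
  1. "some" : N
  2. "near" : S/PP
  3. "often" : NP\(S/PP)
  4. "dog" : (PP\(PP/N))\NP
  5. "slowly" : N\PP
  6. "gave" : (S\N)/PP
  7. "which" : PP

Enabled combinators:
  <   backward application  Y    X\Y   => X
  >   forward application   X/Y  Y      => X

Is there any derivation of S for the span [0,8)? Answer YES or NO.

YES

[0,8] S   <
  [0,6] N   <
    [0,5] PP   <
      [0,2] PP/N   >
        [0,1] "clearly" : (PP/N)/N
        [1,2] "some" : N
      [2,5] PP\(PP/N)   <
        [2,4] NP   <
          [2,3] "near" : S/PP
          [3,4] "often" : NP\(S/PP)
        [4,5] "dog" : (PP\(PP/N))\NP
    [5,6] "slowly" : N\PP
  [6,8] S\N   >
    [6,7] "gave" : (S\N)/PP
    [7,8] "which" : PP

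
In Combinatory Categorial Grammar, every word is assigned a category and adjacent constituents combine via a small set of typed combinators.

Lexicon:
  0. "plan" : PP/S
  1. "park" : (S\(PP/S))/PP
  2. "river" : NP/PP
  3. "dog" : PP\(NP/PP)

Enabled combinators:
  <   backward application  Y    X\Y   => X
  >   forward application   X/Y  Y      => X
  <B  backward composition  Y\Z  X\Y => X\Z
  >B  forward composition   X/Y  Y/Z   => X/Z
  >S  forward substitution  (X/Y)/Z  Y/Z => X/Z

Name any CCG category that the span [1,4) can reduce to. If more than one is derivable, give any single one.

S\(PP/S)

[0,4] S   <
  [0,1] "plan" : PP/S
  [1,4] S\(PP/S)   >
    [1,2] "park" : (S\(PP/S))/PP
    [2,4] PP   <
      [2,3] "river" : NP/PP
      [3,4] "dog" : PP\(NP/PP)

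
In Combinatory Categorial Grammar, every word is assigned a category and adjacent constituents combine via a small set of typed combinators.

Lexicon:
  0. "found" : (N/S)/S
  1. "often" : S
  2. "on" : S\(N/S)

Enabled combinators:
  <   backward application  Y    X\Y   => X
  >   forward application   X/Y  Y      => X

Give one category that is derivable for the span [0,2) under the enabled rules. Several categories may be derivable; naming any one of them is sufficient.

[0,3] S   <
  [0,2] N/S   >
    [0,1] "found" : (N/S)/S
    [1,2] "often" : S
  [2,3] "on" : S\(N/S)

N/S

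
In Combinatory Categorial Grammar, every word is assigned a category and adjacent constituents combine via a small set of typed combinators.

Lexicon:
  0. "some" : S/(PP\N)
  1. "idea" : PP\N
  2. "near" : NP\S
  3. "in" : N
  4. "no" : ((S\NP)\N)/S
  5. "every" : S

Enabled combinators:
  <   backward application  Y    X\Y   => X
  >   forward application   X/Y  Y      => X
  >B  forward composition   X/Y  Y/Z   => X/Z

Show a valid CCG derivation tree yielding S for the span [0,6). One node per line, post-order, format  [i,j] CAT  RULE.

[0,1] S/(PP\N)  lex  "some"
[1,2] PP\N  lex  "idea"
[0,2] S  >  k=1
[2,3] NP\S  lex  "near"
[0,3] NP  <  k=2
[3,4] N  lex  "in"
[4,5] ((S\NP)\N)/S  lex  "no"
[5,6] S  lex  "every"
[4,6] (S\NP)\N  >  k=5
[3,6] S\NP  <  k=4
[0,6] S  <  k=3

[0,6] S   <
  [0,3] NP   <
    [0,2] S   >
      [0,1] "some" : S/(PP\N)
      [1,2] "idea" : PP\N
    [2,3] "near" : NP\S
  [3,6] S\NP   <
    [3,4] "in" : N
    [4,6] (S\NP)\N   >
      [4,5] "no" : ((S\NP)\N)/S
      [5,6] "every" : S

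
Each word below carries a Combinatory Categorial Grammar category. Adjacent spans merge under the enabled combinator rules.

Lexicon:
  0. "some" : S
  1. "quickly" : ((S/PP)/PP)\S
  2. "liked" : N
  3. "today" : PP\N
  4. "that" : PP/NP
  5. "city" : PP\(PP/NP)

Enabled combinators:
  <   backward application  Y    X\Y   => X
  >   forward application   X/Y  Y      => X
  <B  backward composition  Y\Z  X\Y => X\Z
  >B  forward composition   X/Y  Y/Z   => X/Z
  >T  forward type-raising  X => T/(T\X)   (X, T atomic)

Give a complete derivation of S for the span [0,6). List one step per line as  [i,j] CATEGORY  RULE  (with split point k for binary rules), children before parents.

[0,1] S  lex  "some"
[1,2] ((S/PP)/PP)\S  lex  "quickly"
[0,2] (S/PP)/PP  <  k=1
[2,3] N  lex  "liked"
[2,3] PP/(PP\N)  >T
[3,4] PP\N  lex  "today"
[2,4] PP  >  k=3
[0,4] S/PP  >  k=2
[4,5] PP/NP  lex  "that"
[5,6] PP\(PP/NP)  lex  "city"
[4,6] PP  <  k=5
[0,6] S  >  k=4

[0,6] S   >
  [0,4] S/PP   >
    [0,2] (S/PP)/PP   <
      [0,1] "some" : S
      [1,2] "quickly" : ((S/PP)/PP)\S
    [2,4] PP   >
      [2,3] PP/(PP\N)   >T
        [2,3] "liked" : N
      [3,4] "today" : PP\N
  [4,6] PP   <
    [4,5] "that" : PP/NP
    [5,6] "city" : PP\(PP/NP)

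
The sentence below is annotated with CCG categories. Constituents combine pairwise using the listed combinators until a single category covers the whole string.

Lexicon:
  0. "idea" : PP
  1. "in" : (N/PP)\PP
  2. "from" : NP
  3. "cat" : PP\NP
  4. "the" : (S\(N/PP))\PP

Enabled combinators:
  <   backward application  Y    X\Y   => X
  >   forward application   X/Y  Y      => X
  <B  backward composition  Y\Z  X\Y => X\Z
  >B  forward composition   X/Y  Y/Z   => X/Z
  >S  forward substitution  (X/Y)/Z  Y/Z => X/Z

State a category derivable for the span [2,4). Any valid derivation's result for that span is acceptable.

PP

[0,5] S   <
  [0,1] "idea" : PP
  [1,5] S\PP   <B
    [1,2] "in" : (N/PP)\PP
    [2,5] S\(N/PP)   <
      [2,4] PP   <
        [2,3] "from" : NP
        [3,4] "cat" : PP\NP
      [4,5] "the" : (S\(N/PP))\PP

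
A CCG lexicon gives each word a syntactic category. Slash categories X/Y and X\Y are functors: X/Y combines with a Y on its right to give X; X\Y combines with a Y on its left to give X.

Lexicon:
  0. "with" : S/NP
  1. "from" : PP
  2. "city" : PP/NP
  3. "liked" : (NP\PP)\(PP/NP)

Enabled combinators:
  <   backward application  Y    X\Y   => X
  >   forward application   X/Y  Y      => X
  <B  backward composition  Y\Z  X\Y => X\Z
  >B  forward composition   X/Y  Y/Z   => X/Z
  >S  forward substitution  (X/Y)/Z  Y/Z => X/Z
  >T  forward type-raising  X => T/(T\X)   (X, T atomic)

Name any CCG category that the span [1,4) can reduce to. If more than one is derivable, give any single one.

[0,4] S   >
  [0,1] "with" : S/NP
  [1,4] NP   >
    [1,2] NP/(NP\PP)   >T
      [1,2] "from" : PP
    [2,4] NP\PP   <
      [2,3] "city" : PP/NP
      [3,4] "liked" : (NP\PP)\(PP/NP)

NP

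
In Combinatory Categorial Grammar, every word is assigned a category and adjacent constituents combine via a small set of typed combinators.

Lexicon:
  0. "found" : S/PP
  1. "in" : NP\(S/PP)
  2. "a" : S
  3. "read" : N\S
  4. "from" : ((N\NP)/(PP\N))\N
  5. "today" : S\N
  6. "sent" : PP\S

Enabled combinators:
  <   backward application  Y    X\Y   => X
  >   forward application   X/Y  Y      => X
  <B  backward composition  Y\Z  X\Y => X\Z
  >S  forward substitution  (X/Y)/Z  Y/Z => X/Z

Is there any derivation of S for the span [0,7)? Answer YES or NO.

S/PP NP\(S/PP) S N\S ((N\NP)/(PP\N))\N S\N PP\S
CKY chart[0,7] = {N}; S ∉ chart

NO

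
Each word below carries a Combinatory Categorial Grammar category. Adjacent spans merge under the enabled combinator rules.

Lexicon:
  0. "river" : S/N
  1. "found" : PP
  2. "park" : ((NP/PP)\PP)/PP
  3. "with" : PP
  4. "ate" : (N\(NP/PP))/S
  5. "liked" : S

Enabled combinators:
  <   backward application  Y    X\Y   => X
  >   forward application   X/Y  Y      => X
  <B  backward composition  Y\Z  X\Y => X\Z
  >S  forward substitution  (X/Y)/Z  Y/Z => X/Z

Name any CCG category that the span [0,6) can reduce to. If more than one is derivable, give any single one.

[0,6] S   >
  [0,1] "river" : S/N
  [1,6] N   <
    [1,4] NP/PP   <
      [1,2] "found" : PP
      [2,4] (NP/PP)\PP   >
        [2,3] "park" : ((NP/PP)\PP)/PP
        [3,4] "with" : PP
    [4,6] N\(NP/PP)   >
      [4,5] "ate" : (N\(NP/PP))/S
      [5,6] "liked" : S

S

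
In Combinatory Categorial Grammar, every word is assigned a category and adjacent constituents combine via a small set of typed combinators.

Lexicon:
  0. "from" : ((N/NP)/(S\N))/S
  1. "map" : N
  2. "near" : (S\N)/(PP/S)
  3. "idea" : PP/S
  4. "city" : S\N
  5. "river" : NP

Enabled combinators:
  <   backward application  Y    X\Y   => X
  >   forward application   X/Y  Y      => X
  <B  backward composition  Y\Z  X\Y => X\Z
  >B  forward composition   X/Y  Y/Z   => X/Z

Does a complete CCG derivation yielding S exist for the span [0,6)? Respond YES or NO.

NO

((N/NP)/(S\N))/S N (S\N)/(PP/S) PP/S S\N NP
CKY chart[0,6] = {N}; S ∉ chart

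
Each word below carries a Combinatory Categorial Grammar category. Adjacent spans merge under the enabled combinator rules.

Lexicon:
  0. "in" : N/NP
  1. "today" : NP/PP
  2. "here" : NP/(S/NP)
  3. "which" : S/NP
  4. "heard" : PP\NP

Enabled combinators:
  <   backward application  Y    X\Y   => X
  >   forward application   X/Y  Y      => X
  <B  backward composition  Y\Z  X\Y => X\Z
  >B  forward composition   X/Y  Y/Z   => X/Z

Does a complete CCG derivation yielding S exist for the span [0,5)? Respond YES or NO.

NO

N/NP NP/PP NP/(S/NP) S/NP PP\NP
CKY chart[0,5] = {N}; S ∉ chart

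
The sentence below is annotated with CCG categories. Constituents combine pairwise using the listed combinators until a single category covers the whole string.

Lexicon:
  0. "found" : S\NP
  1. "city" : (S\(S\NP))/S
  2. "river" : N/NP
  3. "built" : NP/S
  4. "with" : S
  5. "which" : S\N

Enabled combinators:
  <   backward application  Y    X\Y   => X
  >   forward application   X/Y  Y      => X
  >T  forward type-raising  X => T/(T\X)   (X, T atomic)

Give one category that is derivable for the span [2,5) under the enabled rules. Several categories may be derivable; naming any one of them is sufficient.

[0,6] S   <
  [0,1] "found" : S\NP
  [1,6] S\(S\NP)   >
    [1,2] "city" : (S\(S\NP))/S
    [2,6] S   <
      [2,5] N   >
        [2,3] "river" : N/NP
        [3,5] NP   >
          [3,4] "built" : NP/S
          [4,5] "with" : S
      [5,6] "which" : S\N

N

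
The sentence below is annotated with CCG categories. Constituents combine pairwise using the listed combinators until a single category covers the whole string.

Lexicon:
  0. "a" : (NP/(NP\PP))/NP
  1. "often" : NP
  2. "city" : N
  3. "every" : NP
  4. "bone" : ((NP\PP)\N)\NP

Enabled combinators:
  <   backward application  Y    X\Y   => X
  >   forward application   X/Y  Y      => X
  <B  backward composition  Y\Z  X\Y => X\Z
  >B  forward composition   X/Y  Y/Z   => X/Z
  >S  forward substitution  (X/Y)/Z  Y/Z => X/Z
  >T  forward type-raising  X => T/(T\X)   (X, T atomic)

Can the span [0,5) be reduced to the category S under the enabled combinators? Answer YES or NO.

NO

(NP/(NP\PP))/NP NP N NP ((NP\PP)\N)\NP
CKY chart[0,5] = {N/(N\NP), NP, NP/(NP\NP), PP/(PP\NP), S/(S\NP)}; S ∉ chart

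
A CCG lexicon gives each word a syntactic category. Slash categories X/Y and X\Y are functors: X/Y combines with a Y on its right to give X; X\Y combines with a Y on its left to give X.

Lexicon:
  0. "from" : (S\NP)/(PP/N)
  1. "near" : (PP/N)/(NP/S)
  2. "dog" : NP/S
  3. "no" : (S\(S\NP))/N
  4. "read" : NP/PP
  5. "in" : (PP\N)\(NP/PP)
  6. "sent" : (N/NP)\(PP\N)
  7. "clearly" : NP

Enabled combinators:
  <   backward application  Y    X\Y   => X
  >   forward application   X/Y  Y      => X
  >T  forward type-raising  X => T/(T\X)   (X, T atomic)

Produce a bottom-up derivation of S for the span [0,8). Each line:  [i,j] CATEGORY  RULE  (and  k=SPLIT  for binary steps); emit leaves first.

[0,8] S   <
  [0,3] S\NP   >
    [0,1] "from" : (S\NP)/(PP/N)
    [1,3] PP/N   >
      [1,2] "near" : (PP/N)/(NP/S)
      [2,3] "dog" : NP/S
  [3,8] S\(S\NP)   >
    [3,4] "no" : (S\(S\NP))/N
    [4,8] N   >
      [4,7] N/NP   <
        [4,6] PP\N   <
          [4,5] "read" : NP/PP
          [5,6] "in" : (PP\N)\(NP/PP)
        [6,7] "sent" : (N/NP)\(PP\N)
      [7,8] "clearly" : NP

[0,1] (S\NP)/(PP/N)  lex  "from"
[1,2] (PP/N)/(NP/S)  lex  "near"
[2,3] NP/S  lex  "dog"
[1,3] PP/N  >  k=2
[0,3] S\NP  >  k=1
[3,4] (S\(S\NP))/N  lex  "no"
[4,5] NP/PP  lex  "read"
[5,6] (PP\N)\(NP/PP)  lex  "in"
[4,6] PP\N  <  k=5
[6,7] (N/NP)\(PP\N)  lex  "sent"
[4,7] N/NP  <  k=6
[7,8] NP  lex  "clearly"
[4,8] N  >  k=7
[3,8] S\(S\NP)  >  k=4
[0,8] S  <  k=3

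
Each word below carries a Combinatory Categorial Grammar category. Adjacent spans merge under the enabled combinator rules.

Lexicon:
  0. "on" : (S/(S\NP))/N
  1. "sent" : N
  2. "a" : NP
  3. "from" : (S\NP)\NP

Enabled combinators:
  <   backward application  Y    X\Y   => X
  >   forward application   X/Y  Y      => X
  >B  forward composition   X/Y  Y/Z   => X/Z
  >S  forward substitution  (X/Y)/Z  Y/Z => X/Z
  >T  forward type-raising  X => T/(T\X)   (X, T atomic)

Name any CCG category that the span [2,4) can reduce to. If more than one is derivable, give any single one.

[0,4] S   >
  [0,2] S/(S\NP)   >
    [0,1] "on" : (S/(S\NP))/N
    [1,2] "sent" : N
  [2,4] S\NP   <
    [2,3] "a" : NP
    [3,4] "from" : (S\NP)\NP

S\NP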